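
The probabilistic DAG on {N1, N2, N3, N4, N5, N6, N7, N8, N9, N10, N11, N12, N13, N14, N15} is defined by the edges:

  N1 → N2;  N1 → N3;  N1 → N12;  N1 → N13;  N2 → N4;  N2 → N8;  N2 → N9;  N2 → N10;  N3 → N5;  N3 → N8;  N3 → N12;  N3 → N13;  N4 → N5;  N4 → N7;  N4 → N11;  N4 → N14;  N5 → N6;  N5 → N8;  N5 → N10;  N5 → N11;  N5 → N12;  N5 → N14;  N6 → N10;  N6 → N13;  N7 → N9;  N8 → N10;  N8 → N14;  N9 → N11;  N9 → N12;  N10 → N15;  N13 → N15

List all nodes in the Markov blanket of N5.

{N1, N2, N3, N4, N6, N8, N9, N10, N11, N12, N14}

Recall MB(v) = parents ∪ children ∪ spouses, where spouses are the other parents of v's children.
N5's parents: N3, N4.
Ch(N5) = {N6, N8, N10, N11, N12, N14}.
Parents of each child, excluding N5:
  N6: no additional parents.
  parents(N8) \ {N5} = {N2, N3}.
  parents(N10) \ {N5} = {N2, N6, N8}.
  N11 also has parents N4, N9.
  N12 also has parents N1, N3, N9.
  parents(N14) \ {N5} = {N4, N8}.
Union: {N3, N4} ∪ {N6, N8, N10, N11, N12, N14} ∪ {N1, N2, N3, N4, N6, N8, N9} = {N1, N2, N3, N4, N6, N8, N9, N10, N11, N12, N14}.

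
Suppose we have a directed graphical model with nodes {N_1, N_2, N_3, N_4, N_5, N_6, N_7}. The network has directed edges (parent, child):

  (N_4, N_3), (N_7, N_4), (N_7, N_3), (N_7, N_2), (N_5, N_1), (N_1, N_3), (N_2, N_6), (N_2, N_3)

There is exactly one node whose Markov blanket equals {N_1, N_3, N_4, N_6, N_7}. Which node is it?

N_2

The target node must have every member of {N_1, N_3, N_4, N_6, N_7} as a parent, child, or co-parent, and no others.
Parents of N_2: N_7; children: N_3, N_6; co-parents: N_1, N_4, N_7.
These exactly cover the given set, so the node is N_2.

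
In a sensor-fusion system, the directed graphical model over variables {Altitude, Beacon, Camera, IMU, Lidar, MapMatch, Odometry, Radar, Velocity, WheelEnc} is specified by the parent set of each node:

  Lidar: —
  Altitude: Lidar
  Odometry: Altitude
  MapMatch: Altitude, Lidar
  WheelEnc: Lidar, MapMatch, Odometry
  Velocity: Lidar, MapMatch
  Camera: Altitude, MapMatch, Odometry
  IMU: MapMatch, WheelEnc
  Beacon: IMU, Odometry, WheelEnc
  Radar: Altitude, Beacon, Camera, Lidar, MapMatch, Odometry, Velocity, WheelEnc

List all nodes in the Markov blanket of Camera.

{Altitude, Beacon, Lidar, MapMatch, Odometry, Radar, Velocity, WheelEnc}

Pa(Camera) = {Altitude, MapMatch, Odometry}.
Camera's children: Radar.
Parents of each child, excluding Camera:
  Radar also has parents Altitude, Beacon, Lidar, MapMatch, Odometry, Velocity, WheelEnc.
MB(Camera) = {Altitude, Beacon, Lidar, MapMatch, Odometry, Radar, Velocity, WheelEnc}.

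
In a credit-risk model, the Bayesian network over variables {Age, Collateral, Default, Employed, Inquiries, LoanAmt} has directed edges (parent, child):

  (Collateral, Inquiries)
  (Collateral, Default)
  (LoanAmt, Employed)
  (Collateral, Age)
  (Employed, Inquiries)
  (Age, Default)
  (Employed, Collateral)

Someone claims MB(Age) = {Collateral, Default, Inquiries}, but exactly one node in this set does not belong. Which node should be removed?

Ch(Age) = {Default}.
Parents of Age: Collateral.
Other parents of Age's children:
  Default: Collateral
MB(Age) = {Collateral, Default}.
Inquiries is neither a parent, child, nor co-parent of Age, so it does not belong.

Inquiries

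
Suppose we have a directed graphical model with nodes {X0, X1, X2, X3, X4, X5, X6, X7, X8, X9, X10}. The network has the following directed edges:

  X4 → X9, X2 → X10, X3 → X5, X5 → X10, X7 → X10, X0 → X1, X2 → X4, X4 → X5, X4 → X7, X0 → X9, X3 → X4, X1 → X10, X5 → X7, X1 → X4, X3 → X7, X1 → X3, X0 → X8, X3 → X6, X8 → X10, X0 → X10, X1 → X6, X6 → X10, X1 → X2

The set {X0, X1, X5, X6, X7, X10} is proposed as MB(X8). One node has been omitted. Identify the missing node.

Recall MB(v) = parents ∪ children ∪ spouses, where spouses are the other parents of v's children.
Pa(X8) = {X0}.
X8 has child X10.
For each child, the remaining parents (spouses of X8):
  parents(X10) \ {X8} = {X0, X1, X2, X5, X6, X7}.
MB(X8) = {X0, X1, X2, X5, X6, X7, X10}.
Comparing with the claimed set, X2 is missing.

X2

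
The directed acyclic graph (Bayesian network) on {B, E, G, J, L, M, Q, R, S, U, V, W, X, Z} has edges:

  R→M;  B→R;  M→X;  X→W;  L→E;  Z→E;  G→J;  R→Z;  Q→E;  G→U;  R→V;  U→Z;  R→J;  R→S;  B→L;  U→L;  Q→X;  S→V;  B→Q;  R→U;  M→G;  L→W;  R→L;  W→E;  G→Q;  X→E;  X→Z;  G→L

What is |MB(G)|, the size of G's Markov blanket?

7

Parents of G: M.
Ch(G) = {J, L, Q, U}.
Co-parents of G (other parents of its children):
  Q also has parent B.
  U's other parent is R.
  parents(L) \ {G} = {B, R, U}.
  parents(J) \ {G} = {R}.
MB(G) = {B, J, L, M, Q, R, U}, which has 7 nodes.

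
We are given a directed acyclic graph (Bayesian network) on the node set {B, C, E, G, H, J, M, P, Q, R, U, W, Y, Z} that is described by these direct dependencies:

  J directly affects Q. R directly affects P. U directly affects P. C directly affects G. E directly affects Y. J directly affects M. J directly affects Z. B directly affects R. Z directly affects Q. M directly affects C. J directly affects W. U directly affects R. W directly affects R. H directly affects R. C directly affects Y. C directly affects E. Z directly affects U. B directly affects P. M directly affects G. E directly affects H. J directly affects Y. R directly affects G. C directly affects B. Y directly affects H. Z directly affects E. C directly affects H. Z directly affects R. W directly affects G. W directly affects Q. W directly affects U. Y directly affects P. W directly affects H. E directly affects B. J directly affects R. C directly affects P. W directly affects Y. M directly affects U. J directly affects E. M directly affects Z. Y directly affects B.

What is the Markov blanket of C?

{B, E, G, H, J, M, P, R, U, W, Y, Z}

The Markov blanket of a node is its parents, its children, and the other parents of its children.
C's parents: M.
Ch(C) = {B, E, G, H, P, Y}.
For each child, the remaining parents (spouses of C):
  E: J, Z
  Y: E, J, W
  H: E, W, Y
  B: E, Y
  G: M, R, W
  P: B, R, U, Y
So the Markov blanket of C is {B, E, G, H, J, M, P, R, U, W, Y, Z}.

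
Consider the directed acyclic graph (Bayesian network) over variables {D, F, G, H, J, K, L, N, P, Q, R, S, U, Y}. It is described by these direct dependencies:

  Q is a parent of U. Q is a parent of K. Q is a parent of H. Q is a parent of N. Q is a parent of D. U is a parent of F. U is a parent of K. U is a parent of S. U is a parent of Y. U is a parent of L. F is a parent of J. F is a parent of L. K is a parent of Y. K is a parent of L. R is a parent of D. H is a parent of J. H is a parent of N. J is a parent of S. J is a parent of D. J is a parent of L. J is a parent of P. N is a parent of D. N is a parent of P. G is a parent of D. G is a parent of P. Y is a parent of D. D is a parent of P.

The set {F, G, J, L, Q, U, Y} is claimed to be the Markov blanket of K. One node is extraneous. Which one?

G

Pa(K) = {Q, U}.
Children of K: L, Y.
Co-parents of K (other parents of its children):
  parents(Y) \ {K} = {U}.
  L's other parents are F, J, U.
MB(K) = {F, J, L, Q, U, Y}.
G is neither a parent, child, nor co-parent of K, so it does not belong.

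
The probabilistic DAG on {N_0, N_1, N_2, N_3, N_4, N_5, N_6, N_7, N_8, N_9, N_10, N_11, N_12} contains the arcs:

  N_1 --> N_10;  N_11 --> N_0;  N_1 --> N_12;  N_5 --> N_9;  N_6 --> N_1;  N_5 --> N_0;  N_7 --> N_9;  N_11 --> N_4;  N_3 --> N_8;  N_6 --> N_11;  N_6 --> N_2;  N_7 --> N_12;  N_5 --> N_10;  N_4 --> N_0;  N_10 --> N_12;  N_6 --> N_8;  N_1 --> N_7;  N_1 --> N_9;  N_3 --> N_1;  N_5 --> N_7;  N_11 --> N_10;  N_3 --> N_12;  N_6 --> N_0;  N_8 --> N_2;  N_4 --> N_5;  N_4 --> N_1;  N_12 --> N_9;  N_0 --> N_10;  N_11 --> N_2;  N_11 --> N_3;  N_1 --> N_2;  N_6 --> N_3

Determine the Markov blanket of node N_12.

{N_1, N_3, N_5, N_7, N_9, N_10}

N_12's parents: N_1, N_3, N_7, N_10.
N_12's children: N_9.
Co-parents of N_12 (other parents of its children):
  parents(N_9) \ {N_12} = {N_1, N_5, N_7}.
MB(N_12) = {N_1, N_3, N_5, N_7, N_9, N_10}.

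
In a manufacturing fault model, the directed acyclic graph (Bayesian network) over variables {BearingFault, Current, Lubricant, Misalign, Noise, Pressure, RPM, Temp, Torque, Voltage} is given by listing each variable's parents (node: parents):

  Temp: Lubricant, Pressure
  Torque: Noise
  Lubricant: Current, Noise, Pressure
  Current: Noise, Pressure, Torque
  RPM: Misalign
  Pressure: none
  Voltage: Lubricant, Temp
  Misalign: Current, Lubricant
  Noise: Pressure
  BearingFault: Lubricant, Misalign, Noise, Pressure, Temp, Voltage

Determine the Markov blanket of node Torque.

By definition, MB(Torque) is built from Torque's parents, Torque's children, and the co-parents of Torque.
Torque has parent Noise.
Ch(Torque) = {Current}.
Co-parents of Torque (other parents of its children):
  parents(Current) \ {Torque} = {Noise, Pressure}.
So the Markov blanket of Torque is {Current, Noise, Pressure}.

{Current, Noise, Pressure}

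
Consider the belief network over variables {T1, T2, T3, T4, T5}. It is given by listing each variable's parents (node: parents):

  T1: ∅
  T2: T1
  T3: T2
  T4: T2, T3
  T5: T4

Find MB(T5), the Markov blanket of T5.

{T4}

T5's parents: T4.
Children of T5: none.
T5 has no children, so there are no co-parents.
So the Markov blanket of T5 is {T4}.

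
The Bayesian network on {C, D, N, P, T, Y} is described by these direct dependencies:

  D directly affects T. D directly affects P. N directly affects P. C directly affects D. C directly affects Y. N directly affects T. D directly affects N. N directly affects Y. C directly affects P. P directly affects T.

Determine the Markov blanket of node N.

{C, D, P, T, Y}

Recall MB(v) = parents ∪ children ∪ spouses, where spouses are the other parents of v's children.
Children of N: P, T, Y.
Parents of N: D.
Co-parents of N (other parents of its children):
  P also has parents C, D.
  T's other parents are D, P.
  parents(Y) \ {N} = {C}.
Union: {D} ∪ {P, T, Y} ∪ {C, D, P} = {C, D, P, T, Y}.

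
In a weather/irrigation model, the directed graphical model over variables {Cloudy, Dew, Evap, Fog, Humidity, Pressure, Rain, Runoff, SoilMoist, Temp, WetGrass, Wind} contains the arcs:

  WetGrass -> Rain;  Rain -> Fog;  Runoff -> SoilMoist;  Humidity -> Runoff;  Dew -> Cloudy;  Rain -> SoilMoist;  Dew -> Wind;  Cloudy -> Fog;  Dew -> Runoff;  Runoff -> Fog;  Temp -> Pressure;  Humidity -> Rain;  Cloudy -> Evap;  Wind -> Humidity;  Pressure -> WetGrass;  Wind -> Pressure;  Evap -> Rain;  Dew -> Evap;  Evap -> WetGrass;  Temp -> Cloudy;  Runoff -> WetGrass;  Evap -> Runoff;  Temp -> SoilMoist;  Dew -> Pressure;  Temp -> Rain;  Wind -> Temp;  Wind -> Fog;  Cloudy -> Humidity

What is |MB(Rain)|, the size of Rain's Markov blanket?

By definition, MB(Rain) is built from Rain's parents, Rain's children, and the co-parents of Rain.
Ch(Rain) = {Fog, SoilMoist}.
Pa(Rain) = {Evap, Humidity, Temp, WetGrass}.
Co-parents of Rain (other parents of its children):
  Fog: Cloudy, Runoff, Wind
  SoilMoist: Runoff, Temp
MB(Rain) = {Cloudy, Evap, Fog, Humidity, Runoff, SoilMoist, Temp, WetGrass, Wind}, which has 9 nodes.

9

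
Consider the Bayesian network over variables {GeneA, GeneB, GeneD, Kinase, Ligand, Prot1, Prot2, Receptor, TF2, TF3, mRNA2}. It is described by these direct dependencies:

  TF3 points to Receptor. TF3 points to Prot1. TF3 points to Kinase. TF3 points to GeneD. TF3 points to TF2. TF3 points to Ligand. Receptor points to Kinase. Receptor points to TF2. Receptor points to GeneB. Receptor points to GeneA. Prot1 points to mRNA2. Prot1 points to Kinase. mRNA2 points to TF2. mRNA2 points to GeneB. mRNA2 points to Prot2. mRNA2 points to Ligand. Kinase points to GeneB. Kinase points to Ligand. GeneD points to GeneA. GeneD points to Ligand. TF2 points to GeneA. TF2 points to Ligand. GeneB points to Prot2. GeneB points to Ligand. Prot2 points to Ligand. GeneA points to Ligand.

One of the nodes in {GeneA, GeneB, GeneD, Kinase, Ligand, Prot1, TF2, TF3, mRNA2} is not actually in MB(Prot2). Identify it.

Prot1

Recall MB(v) = parents ∪ children ∪ spouses, where spouses are the other parents of v's children.
Prot2's parents: GeneB, mRNA2.
Prot2 has child Ligand.
Parents of each child, excluding Prot2:
  Ligand's other parents are GeneA, GeneB, GeneD, Kinase, TF2, TF3, mRNA2.
MB(Prot2) = {GeneA, GeneB, GeneD, Kinase, Ligand, TF2, TF3, mRNA2}.
Prot1 is neither a parent, child, nor co-parent of Prot2, so it does not belong.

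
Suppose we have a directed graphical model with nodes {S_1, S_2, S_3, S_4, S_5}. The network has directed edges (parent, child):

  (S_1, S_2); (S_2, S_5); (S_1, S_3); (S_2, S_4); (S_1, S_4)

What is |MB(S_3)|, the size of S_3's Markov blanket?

Recall MB(v) = parents ∪ children ∪ spouses, where spouses are the other parents of v's children.
Parents of S_3: S_1.
Children of S_3: none.
S_3 has no children, so there are no co-parents.
MB(S_3) = {S_1}, which has 1 node.

1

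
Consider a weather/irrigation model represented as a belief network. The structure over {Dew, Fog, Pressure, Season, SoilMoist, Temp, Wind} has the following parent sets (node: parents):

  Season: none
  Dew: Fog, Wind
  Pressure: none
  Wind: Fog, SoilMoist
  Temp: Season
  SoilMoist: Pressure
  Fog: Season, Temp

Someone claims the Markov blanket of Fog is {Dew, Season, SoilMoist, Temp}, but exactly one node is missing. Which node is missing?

Wind

The Markov blanket of a node is its parents, its children, and the other parents of its children.
Pa(Fog) = {Season, Temp}.
Fog has children Dew, Wind.
Other parents of Fog's children:
  Wind also has parent SoilMoist.
  Dew's other parent is Wind.
MB(Fog) = {Dew, Season, SoilMoist, Temp, Wind}.
Comparing with the claimed set, Wind is missing.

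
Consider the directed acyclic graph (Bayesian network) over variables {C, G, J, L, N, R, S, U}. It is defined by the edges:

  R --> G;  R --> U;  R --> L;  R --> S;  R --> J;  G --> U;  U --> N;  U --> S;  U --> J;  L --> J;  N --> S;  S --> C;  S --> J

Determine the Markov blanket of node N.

A node's Markov blanket = Pa ∪ Ch ∪ (parents of Ch other than the node itself).
N has parent U.
N's children: S.
Co-parents of N (other parents of its children):
  S: R, U
So the Markov blanket of N is {R, S, U}.

{R, S, U}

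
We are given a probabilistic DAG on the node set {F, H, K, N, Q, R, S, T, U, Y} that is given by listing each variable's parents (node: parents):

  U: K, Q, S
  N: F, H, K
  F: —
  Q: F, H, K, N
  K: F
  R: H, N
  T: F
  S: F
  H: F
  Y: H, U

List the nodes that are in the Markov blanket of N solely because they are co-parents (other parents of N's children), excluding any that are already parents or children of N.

{}

Children of N: Q, R.
  parents(Q) \ {N} = {F, H, K}.
  parents(R) \ {N} = {H}.
Excluding nodes already adjacent to N (F, H, K, Q, R), the co-parent-only contribution is {}.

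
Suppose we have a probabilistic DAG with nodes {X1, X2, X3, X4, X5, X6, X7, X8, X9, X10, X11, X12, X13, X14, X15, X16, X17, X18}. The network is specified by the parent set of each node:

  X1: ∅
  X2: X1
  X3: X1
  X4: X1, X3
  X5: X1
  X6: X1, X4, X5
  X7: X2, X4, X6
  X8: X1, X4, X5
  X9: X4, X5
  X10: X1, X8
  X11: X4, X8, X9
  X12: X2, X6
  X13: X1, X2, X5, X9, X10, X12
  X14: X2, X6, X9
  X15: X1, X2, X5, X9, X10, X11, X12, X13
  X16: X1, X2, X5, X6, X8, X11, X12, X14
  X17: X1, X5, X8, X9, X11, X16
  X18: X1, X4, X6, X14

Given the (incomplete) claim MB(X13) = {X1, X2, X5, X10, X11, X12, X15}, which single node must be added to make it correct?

X9

By definition, MB(X13) is built from X13's parents, X13's children, and the co-parents of X13.
X13's parents: X1, X2, X5, X9, X10, X12.
Children of X13: X15.
Co-parents of X13 (other parents of its children):
  X15 also has parents X1, X2, X5, X9, X10, X11, X12.
MB(X13) = {X1, X2, X5, X9, X10, X11, X12, X15}.
Comparing with the claimed set, X9 is missing.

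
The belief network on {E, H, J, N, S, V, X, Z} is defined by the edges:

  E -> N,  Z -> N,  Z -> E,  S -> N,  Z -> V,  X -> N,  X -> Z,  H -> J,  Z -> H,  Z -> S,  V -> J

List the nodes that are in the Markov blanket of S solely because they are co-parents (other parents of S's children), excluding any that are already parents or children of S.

Children of S: N.
  N also has parents E, X, Z.
Excluding nodes already adjacent to S (N, Z), the co-parent-only contribution is {E, X}.

{E, X}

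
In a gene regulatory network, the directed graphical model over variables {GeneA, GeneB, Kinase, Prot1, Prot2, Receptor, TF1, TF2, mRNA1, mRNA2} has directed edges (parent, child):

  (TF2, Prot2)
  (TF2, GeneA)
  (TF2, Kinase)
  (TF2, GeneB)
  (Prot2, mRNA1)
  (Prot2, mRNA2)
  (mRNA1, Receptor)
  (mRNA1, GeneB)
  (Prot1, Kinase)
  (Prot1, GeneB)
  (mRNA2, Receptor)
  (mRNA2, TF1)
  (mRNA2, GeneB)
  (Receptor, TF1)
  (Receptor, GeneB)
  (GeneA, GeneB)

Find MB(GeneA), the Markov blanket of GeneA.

{GeneB, Prot1, Receptor, TF2, mRNA1, mRNA2}

GeneA has child GeneB.
Pa(GeneA) = {TF2}.
Co-parents of GeneA (other parents of its children):
  GeneB also has parents Prot1, Receptor, TF2, mRNA1, mRNA2.
Union: {TF2} ∪ {GeneB} ∪ {Prot1, Receptor, TF2, mRNA1, mRNA2} = {GeneB, Prot1, Receptor, TF2, mRNA1, mRNA2}.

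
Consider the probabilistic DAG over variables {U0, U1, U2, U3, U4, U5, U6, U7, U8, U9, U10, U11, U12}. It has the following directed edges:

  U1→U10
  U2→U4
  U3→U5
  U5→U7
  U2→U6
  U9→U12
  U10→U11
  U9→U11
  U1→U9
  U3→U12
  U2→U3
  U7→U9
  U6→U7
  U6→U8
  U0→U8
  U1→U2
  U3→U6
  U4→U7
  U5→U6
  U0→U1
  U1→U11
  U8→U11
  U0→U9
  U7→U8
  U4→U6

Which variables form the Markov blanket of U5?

{U2, U3, U4, U6, U7}

Recall MB(v) = parents ∪ children ∪ spouses, where spouses are the other parents of v's children.
U5's children: U6, U7.
Pa(U5) = {U3}.
Co-parents of U5 (other parents of its children):
  U6: U2, U3, U4
  U7: U4, U6
So the Markov blanket of U5 is {U2, U3, U4, U6, U7}.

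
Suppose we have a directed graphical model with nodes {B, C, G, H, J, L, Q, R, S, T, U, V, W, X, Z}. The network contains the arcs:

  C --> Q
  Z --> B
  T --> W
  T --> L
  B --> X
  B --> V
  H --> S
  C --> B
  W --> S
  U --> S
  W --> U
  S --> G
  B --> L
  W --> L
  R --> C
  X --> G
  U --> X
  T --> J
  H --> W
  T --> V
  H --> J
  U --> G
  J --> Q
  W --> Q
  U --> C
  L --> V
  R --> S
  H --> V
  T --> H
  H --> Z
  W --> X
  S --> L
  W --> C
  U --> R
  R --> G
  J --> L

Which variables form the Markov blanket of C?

{B, J, Q, R, U, W, Z}

Parents of C: R, U, W.
C's children: B, Q.
Parents of each child, excluding C:
  parents(B) \ {C} = {Z}.
  Q also has parents J, W.
MB(C) = {B, J, Q, R, U, W, Z}.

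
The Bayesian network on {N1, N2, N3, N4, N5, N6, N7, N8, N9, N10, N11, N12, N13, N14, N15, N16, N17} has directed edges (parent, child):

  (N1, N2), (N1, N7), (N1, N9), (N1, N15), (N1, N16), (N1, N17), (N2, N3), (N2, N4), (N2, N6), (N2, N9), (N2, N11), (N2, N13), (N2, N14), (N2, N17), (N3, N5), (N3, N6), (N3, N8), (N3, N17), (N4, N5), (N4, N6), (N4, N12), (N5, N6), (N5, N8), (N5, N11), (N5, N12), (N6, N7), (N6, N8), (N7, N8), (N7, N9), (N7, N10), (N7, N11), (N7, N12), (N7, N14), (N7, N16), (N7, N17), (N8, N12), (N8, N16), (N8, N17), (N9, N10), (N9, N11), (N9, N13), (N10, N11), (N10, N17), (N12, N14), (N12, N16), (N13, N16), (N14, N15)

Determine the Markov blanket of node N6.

{N1, N2, N3, N4, N5, N7, N8}

The Markov blanket of a node is its parents, its children, and the other parents of its children.
N6 has children N7, N8.
Parents of N6: N2, N3, N4, N5.
Other parents of N6's children:
  N7's other parent is N1.
  N8 also has parents N3, N5, N7.
MB(N6) = {N1, N2, N3, N4, N5, N7, N8}.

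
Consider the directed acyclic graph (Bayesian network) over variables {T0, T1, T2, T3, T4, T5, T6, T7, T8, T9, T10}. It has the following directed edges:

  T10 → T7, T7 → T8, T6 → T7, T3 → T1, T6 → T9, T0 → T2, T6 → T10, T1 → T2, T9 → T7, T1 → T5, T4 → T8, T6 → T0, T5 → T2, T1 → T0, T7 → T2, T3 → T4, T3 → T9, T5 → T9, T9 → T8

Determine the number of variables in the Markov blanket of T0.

Parents of T0: T1, T6.
T0's children: T2.
Co-parents of T0 (other parents of its children):
  T2's other parents are T1, T5, T7.
MB(T0) = {T1, T2, T5, T6, T7}, which has 5 nodes.

5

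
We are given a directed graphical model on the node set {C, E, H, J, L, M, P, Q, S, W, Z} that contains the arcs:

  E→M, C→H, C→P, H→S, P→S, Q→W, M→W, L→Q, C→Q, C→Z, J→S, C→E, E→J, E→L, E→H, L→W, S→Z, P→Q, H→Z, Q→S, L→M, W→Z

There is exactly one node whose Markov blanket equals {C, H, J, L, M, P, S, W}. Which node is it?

Q

The target node must have every member of {C, H, J, L, M, P, S, W} as a parent, child, or co-parent, and no others.
Parents of Q: C, L, P; children: S, W; co-parents: H, J, L, M, P.
These exactly cover the given set, so the node is Q.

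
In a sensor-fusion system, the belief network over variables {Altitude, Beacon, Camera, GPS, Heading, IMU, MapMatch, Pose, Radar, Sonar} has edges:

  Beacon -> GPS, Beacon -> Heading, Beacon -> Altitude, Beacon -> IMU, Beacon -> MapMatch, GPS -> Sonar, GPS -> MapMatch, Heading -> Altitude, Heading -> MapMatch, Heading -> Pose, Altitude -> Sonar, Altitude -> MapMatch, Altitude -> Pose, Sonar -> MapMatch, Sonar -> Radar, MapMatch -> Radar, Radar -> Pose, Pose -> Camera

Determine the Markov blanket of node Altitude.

Altitude has parents Beacon, Heading.
Altitude's children: MapMatch, Pose, Sonar.
Other parents of Altitude's children:
  Sonar's other parent is GPS.
  MapMatch also has parents Beacon, GPS, Heading, Sonar.
  Pose's other parents are Heading, Radar.
So the Markov blanket of Altitude is {Beacon, GPS, Heading, MapMatch, Pose, Radar, Sonar}.

{Beacon, GPS, Heading, MapMatch, Pose, Radar, Sonar}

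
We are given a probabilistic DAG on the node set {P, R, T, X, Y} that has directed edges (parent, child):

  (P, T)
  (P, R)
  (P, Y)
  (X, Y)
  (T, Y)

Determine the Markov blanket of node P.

{R, T, X, Y}

The Markov blanket of a node is its parents, its children, and the other parents of its children.
Parents of P: none.
P has children R, T, Y.
For each child, the remaining parents (spouses of P):
  T has no other parent.
  R has no other parent.
  Y's other parents are T, X.
MB(P) = {R, T, X, Y}.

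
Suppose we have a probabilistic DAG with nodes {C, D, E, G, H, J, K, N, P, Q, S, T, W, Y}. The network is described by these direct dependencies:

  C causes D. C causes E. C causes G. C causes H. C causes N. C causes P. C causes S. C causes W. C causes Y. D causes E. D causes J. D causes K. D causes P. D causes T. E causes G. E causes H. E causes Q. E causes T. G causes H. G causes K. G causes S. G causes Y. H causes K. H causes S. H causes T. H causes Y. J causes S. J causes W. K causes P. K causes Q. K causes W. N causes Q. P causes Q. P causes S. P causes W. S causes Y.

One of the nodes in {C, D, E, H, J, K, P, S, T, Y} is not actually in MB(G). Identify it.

T

Parents of G: C, E.
Ch(G) = {H, K, S, Y}.
Other parents of G's children:
  H also has parents C, E.
  K's other parents are D, H.
  parents(S) \ {G} = {C, H, J, P}.
  Y's other parents are C, H, S.
MB(G) = {C, D, E, H, J, K, P, S, Y}.
T is neither a parent, child, nor co-parent of G, so it does not belong.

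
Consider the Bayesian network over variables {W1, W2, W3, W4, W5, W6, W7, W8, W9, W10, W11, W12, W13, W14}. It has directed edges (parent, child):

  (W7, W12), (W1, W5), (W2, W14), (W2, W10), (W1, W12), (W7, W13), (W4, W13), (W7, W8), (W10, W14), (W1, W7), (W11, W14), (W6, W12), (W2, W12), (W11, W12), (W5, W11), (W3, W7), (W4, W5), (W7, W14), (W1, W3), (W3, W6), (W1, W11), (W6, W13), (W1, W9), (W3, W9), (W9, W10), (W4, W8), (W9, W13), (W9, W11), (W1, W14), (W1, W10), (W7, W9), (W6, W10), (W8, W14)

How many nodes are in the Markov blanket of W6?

A node's Markov blanket = Pa ∪ Ch ∪ (parents of Ch other than the node itself).
W6 has parent W3.
Children of W6: W10, W12, W13.
For each child, the remaining parents (spouses of W6):
  W10 also has parents W1, W2, W9.
  W12's other parents are W1, W2, W7, W11.
  parents(W13) \ {W6} = {W4, W7, W9}.
MB(W6) = {W1, W2, W3, W4, W7, W9, W10, W11, W12, W13}, which has 10 nodes.

10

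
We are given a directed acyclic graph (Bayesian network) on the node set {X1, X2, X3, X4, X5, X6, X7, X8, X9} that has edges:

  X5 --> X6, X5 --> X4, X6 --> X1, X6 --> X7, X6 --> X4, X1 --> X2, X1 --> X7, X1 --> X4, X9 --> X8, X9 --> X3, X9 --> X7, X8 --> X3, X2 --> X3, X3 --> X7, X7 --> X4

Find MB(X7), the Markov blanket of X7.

By definition, MB(X7) is built from X7's parents, X7's children, and the co-parents of X7.
X7's parents: X1, X3, X6, X9.
X7 has child X4.
Co-parents of X7 (other parents of its children):
  X4: X1, X5, X6
Union: {X1, X3, X6, X9} ∪ {X4} ∪ {X1, X5, X6} = {X1, X3, X4, X5, X6, X9}.

{X1, X3, X4, X5, X6, X9}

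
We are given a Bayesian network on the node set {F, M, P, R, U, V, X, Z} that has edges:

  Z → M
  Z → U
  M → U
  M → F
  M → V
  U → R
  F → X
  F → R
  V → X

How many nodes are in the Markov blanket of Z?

2

Parents of Z: none.
Ch(Z) = {M, U}.
For each child, the remaining parents (spouses of Z):
  M: no additional parents.
  parents(U) \ {Z} = {M}.
MB(Z) = {M, U}, which has 2 nodes.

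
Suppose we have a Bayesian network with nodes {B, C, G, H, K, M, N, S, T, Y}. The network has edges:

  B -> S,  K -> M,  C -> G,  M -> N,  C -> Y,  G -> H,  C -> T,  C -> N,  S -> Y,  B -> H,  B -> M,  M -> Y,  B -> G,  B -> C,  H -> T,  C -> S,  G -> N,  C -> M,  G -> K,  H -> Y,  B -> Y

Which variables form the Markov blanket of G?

{B, C, H, K, M, N}

Pa(G) = {B, C}.
Children of G: H, K, N.
Parents of each child, excluding G:
  H: B
  K: —
  N: C, M
MB(G) = {B, C, H, K, M, N}.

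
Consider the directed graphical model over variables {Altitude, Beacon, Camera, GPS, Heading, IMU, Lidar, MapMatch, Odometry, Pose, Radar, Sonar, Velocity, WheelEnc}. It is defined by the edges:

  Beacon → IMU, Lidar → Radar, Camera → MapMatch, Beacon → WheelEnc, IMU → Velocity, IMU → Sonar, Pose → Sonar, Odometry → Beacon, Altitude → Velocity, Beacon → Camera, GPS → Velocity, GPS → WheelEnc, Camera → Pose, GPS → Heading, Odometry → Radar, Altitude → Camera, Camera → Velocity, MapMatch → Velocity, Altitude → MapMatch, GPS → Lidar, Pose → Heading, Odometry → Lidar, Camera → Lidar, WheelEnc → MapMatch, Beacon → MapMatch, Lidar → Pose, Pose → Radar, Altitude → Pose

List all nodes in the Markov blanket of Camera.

{Altitude, Beacon, GPS, IMU, Lidar, MapMatch, Odometry, Pose, Velocity, WheelEnc}

By definition, MB(Camera) is built from Camera's parents, Camera's children, and the co-parents of Camera.
Pa(Camera) = {Altitude, Beacon}.
Camera has children Lidar, MapMatch, Pose, Velocity.
For each child, the remaining parents (spouses of Camera):
  MapMatch: Altitude, Beacon, WheelEnc
  Lidar: GPS, Odometry
  Pose: Altitude, Lidar
  Velocity: Altitude, GPS, IMU, MapMatch
Union: {Altitude, Beacon} ∪ {Lidar, MapMatch, Pose, Velocity} ∪ {Altitude, Beacon, GPS, IMU, Lidar, MapMatch, Odometry, WheelEnc} = {Altitude, Beacon, GPS, IMU, Lidar, MapMatch, Odometry, Pose, Velocity, WheelEnc}.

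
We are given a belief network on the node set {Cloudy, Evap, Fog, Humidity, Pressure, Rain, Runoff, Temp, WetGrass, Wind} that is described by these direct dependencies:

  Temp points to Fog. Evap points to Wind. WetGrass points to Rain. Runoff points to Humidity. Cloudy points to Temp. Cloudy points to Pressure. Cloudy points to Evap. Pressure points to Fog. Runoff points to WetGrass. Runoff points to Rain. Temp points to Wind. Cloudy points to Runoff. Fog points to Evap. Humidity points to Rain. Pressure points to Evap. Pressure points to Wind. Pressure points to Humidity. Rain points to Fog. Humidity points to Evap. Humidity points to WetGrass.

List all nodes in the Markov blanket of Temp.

{Cloudy, Evap, Fog, Pressure, Rain, Wind}

Pa(Temp) = {Cloudy}.
Temp has children Fog, Wind.
Co-parents of Temp (other parents of its children):
  Fog: Pressure, Rain
  Wind: Evap, Pressure
Taking the union gives {Cloudy, Evap, Fog, Pressure, Rain, Wind}.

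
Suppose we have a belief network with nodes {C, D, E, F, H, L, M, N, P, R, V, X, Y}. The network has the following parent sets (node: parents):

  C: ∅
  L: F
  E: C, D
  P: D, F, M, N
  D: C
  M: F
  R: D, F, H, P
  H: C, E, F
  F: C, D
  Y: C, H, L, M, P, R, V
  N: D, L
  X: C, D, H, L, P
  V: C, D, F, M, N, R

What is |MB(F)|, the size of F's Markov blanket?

10

A node's Markov blanket = Pa ∪ Ch ∪ (parents of Ch other than the node itself).
F's parents: C, D.
Children of F: H, L, M, P, R, V.
Co-parents of F (other parents of its children):
  H also has parents C, E.
  L has no other parent.
  M has no other parent.
  parents(P) \ {F} = {D, M, N}.
  R also has parents D, H, P.
  parents(V) \ {F} = {C, D, M, N, R}.
MB(F) = {C, D, E, H, L, M, N, P, R, V}, which has 10 nodes.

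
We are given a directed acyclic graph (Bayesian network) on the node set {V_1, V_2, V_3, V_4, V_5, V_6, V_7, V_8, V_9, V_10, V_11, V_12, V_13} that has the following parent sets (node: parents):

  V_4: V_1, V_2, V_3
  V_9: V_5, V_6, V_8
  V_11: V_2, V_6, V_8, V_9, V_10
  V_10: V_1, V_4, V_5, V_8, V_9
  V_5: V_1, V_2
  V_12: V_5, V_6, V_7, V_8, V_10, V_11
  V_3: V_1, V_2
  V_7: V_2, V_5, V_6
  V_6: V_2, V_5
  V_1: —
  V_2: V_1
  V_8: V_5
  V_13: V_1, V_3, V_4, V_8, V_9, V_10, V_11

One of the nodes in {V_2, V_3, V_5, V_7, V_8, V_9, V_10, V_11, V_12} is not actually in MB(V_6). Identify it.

V_6's parents: V_2, V_5.
Ch(V_6) = {V_7, V_9, V_11, V_12}.
Parents of each child, excluding V_6:
  V_7's other parents are V_2, V_5.
  parents(V_9) \ {V_6} = {V_5, V_8}.
  V_11 also has parents V_2, V_8, V_9, V_10.
  parents(V_12) \ {V_6} = {V_5, V_7, V_8, V_10, V_11}.
MB(V_6) = {V_2, V_5, V_7, V_8, V_9, V_10, V_11, V_12}.
V_3 is neither a parent, child, nor co-parent of V_6, so it does not belong.

V_3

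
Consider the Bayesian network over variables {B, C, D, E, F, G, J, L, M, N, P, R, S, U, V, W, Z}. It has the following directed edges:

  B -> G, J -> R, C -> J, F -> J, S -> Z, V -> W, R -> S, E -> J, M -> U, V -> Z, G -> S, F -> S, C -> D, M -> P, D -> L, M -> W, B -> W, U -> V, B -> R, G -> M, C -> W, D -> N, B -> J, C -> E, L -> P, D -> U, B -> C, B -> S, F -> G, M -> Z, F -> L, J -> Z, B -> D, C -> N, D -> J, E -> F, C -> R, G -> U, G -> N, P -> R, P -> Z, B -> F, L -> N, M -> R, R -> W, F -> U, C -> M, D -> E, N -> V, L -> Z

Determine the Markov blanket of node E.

A node's Markov blanket = Pa ∪ Ch ∪ (parents of Ch other than the node itself).
E's children: F, J.
Pa(E) = {C, D}.
For each child, the remaining parents (spouses of E):
  F's other parent is B.
  J also has parents B, C, D, F.
So the Markov blanket of E is {B, C, D, F, J}.

{B, C, D, F, J}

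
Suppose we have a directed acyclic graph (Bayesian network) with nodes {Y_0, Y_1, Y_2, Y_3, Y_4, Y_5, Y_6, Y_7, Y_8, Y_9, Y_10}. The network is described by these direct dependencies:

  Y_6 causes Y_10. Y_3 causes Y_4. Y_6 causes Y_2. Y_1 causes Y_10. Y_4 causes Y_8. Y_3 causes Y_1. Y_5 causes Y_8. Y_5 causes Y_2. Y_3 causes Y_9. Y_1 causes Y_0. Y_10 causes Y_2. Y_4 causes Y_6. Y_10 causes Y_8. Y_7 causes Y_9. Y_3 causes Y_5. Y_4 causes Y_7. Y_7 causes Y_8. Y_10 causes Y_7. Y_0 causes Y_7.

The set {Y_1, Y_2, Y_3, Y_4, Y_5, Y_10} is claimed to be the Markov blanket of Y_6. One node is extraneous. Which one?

Y_3

Y_6's parents: Y_4.
Y_6 has children Y_2, Y_10.
Co-parents of Y_6 (other parents of its children):
  Y_10's other parent is Y_1.
  Y_2's other parents are Y_5, Y_10.
MB(Y_6) = {Y_1, Y_2, Y_4, Y_5, Y_10}.
Y_3 is neither a parent, child, nor co-parent of Y_6, so it does not belong.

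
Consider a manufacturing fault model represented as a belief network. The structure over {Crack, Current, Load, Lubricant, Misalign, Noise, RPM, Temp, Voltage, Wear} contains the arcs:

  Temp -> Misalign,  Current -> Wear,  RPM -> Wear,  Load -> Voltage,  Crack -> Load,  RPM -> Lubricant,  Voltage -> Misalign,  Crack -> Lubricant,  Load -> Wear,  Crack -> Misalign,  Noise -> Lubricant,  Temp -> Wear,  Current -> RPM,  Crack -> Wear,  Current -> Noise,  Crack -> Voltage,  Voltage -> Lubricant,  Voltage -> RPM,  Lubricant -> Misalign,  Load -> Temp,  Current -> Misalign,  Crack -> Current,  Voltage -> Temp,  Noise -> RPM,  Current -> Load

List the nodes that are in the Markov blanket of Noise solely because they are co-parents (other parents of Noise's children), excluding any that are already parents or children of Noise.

{Crack, Voltage}

Children of Noise: Lubricant, RPM.
  RPM: Current, Voltage
  Lubricant: Crack, RPM, Voltage
Excluding nodes already adjacent to Noise (Current, Lubricant, RPM), the co-parent-only contribution is {Crack, Voltage}.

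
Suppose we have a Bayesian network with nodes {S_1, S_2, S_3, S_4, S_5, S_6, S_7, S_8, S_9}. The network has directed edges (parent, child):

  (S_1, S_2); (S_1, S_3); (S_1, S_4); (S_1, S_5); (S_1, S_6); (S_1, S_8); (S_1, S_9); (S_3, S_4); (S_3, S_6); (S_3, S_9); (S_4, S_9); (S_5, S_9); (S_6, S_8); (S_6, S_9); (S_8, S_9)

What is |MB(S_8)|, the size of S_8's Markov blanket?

6

Parents of S_8: S_1, S_6.
S_8 has child S_9.
Co-parents of S_8 (other parents of its children):
  S_9: S_1, S_3, S_4, S_5, S_6
MB(S_8) = {S_1, S_3, S_4, S_5, S_6, S_9}, which has 6 nodes.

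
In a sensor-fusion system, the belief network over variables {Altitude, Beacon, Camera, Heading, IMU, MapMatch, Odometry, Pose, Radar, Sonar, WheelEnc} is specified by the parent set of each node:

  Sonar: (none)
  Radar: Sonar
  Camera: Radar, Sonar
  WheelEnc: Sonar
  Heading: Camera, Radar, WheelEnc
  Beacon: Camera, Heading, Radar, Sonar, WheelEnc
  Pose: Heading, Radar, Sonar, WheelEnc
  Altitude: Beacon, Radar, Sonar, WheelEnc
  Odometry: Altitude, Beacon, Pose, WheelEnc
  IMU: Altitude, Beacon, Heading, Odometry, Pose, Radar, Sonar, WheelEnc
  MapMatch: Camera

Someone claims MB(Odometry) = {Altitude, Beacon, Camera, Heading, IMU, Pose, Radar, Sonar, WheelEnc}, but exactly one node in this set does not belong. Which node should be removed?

Camera

By definition, MB(Odometry) is built from Odometry's parents, Odometry's children, and the co-parents of Odometry.
Odometry's parents: Altitude, Beacon, Pose, WheelEnc.
Ch(Odometry) = {IMU}.
Parents of each child, excluding Odometry:
  IMU: Altitude, Beacon, Heading, Pose, Radar, Sonar, WheelEnc
MB(Odometry) = {Altitude, Beacon, Heading, IMU, Pose, Radar, Sonar, WheelEnc}.
Camera is neither a parent, child, nor co-parent of Odometry, so it does not belong.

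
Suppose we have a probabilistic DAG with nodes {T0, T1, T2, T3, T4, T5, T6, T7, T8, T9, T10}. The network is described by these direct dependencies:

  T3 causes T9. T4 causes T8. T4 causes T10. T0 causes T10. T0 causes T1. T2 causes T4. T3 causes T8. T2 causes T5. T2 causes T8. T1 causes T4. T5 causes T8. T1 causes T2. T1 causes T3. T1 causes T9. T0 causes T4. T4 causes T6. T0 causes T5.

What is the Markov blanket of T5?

T5 has parents T0, T2.
T5 has child T8.
Other parents of T5's children:
  T8: T2, T3, T4
Taking the union gives {T0, T2, T3, T4, T8}.

{T0, T2, T3, T4, T8}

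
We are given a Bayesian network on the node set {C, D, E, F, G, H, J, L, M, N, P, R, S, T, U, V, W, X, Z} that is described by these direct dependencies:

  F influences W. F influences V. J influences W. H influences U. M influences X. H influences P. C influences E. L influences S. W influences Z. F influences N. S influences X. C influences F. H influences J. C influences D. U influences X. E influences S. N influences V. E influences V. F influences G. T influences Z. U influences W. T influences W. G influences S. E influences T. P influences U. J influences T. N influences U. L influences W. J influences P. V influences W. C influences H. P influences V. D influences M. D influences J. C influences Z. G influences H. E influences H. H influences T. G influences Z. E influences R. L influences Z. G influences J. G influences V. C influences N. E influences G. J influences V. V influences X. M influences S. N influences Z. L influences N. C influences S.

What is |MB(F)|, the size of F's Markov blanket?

Pa(F) = {C}.
F has children G, N, V, W.
Co-parents of F (other parents of its children):
  G's other parent is E.
  N's other parents are C, L.
  V's other parents are E, G, J, N, P.
  W's other parents are J, L, T, U, V.
MB(F) = {C, E, G, J, L, N, P, T, U, V, W}, which has 11 nodes.

11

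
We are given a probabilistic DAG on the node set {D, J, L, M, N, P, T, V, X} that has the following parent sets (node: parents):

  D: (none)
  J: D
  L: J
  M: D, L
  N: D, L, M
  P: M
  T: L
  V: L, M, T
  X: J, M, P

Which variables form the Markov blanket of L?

{D, J, M, N, T, V}

Parents of L: J.
Children of L: M, N, T, V.
For each child, the remaining parents (spouses of L):
  M: D
  N: D, M
  T: —
  V: M, T
MB(L) = {D, J, M, N, T, V}.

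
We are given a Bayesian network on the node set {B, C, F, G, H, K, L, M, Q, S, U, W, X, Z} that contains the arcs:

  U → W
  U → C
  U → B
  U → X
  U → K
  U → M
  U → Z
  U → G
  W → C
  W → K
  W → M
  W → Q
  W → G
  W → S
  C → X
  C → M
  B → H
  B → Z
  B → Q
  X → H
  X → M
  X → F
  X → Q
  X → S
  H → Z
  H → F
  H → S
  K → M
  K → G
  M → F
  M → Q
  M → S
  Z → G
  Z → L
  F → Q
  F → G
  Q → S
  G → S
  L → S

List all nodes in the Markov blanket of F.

Recall MB(v) = parents ∪ children ∪ spouses, where spouses are the other parents of v's children.
Parents of F: H, M, X.
F has children G, Q.
Parents of each child, excluding F:
  parents(Q) \ {F} = {B, M, W, X}.
  G's other parents are K, U, W, Z.
Taking the union gives {B, G, H, K, M, Q, U, W, X, Z}.

{B, G, H, K, M, Q, U, W, X, Z}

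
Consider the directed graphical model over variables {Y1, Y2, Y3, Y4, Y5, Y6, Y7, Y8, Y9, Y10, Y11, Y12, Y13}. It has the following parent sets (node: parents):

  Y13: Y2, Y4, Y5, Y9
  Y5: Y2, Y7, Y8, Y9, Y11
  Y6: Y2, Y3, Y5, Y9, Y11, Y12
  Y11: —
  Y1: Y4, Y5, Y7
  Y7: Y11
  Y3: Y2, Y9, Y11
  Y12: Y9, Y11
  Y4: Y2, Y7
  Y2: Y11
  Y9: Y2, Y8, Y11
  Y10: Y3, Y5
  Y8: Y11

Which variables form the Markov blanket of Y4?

{Y1, Y2, Y5, Y7, Y9, Y13}

By definition, MB(Y4) is built from Y4's parents, Y4's children, and the co-parents of Y4.
Pa(Y4) = {Y2, Y7}.
Y4's children: Y1, Y13.
Other parents of Y4's children:
  parents(Y13) \ {Y4} = {Y2, Y5, Y9}.
  Y1 also has parents Y5, Y7.
MB(Y4) = {Y1, Y2, Y5, Y7, Y9, Y13}.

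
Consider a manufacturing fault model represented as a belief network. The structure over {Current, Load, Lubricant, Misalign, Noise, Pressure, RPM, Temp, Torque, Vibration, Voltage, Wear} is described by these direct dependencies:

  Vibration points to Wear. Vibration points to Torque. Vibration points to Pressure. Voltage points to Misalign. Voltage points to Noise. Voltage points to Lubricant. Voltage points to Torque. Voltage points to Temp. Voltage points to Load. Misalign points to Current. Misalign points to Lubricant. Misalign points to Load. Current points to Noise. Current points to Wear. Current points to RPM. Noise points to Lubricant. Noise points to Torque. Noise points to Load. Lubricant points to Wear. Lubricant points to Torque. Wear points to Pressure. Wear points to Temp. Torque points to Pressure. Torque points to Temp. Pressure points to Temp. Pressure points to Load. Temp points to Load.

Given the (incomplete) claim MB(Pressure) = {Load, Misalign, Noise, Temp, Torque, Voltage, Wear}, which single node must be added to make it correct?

Vibration

A node's Markov blanket = Pa ∪ Ch ∪ (parents of Ch other than the node itself).
Pressure has children Load, Temp.
Pa(Pressure) = {Torque, Vibration, Wear}.
For each child, the remaining parents (spouses of Pressure):
  Temp also has parents Torque, Voltage, Wear.
  Load also has parents Misalign, Noise, Temp, Voltage.
MB(Pressure) = {Load, Misalign, Noise, Temp, Torque, Vibration, Voltage, Wear}.
Comparing with the claimed set, Vibration is missing.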